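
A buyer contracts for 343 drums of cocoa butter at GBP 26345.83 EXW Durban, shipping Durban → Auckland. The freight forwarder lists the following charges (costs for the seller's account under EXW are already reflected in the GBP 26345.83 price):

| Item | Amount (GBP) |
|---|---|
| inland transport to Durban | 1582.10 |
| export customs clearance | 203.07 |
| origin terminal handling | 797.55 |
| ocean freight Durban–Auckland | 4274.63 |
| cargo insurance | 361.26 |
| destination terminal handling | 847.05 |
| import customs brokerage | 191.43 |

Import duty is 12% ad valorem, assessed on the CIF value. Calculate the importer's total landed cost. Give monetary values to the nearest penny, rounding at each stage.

EXW: the seller makes goods available at their premises; the buyer bears all onward costs.
CIF value = EXW price + inland to port + export clearance + origin terminal + freight + insurance = 26345.83 + 1582.10 + 203.07 + 797.55 + 4274.63 + 361.26 = 33564.44
Import duty = 33564.44 × 12% = 4027.73
Buyer bears: inland to port 1582.10 + export clearance 203.07 + origin terminal 797.55 + freight 4274.63 + insurance 361.26 + destination terminal 847.05 + brokerage 191.43 + duty 4027.73 = 12284.82
Landed cost = invoice 26345.83 + 12284.82 = 38630.65

Total landed cost: GBP 38630.65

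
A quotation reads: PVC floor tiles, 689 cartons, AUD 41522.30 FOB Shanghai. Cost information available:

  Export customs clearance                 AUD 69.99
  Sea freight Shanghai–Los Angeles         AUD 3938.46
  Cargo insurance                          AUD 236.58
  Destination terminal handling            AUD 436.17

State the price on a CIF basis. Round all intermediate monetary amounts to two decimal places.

CIF price: AUD 45697.34

Not relevant to the conversion: export clearance — on the seller under both FOB and CIF; already in the FOB price and stays in the CIF price. destination terminal — on the buyer under both terms; not part of either seller's price.
From FOB to CIF, the seller additionally bears: freight, insurance.
CIF price = 41522.30 + 3938.46 + 236.58 = 45697.34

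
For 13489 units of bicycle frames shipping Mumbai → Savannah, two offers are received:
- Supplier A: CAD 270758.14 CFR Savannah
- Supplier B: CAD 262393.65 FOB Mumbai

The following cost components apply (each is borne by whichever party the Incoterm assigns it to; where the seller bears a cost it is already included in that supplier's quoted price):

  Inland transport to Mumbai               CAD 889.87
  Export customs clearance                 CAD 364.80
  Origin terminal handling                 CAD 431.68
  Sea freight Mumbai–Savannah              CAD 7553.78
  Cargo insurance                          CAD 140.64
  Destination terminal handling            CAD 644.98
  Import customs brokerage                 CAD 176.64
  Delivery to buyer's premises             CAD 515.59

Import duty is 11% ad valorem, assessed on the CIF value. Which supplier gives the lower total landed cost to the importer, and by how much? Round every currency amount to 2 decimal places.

Supplier B is cheaper by CAD 899.89

Supplier A (CFR):
CIF value = CFR price + insurance = 270758.14 + 140.64 = 270898.78
Import duty = 270898.78 × 11% = 29798.87
Buyer bears (A): 140.64 + 644.98 + 176.64 + 515.59 = 1477.85
Landed cost (A) = invoice 270758.14 + 1477.85 + duty 29798.87 = 302034.86
Supplier B (FOB):
CIF value = FOB price + freight + insurance = 262393.65 + 7553.78 + 140.64 = 270088.07
Import duty = 270088.07 × 11% = 29709.69
Buyer bears (B): 7553.78 + 140.64 + 644.98 + 176.64 + 515.59 = 9031.63
Landed cost (B) = invoice 262393.65 + 9031.63 + duty 29709.69 = 301134.97
Difference = |302034.86 − 301134.97| = 899.89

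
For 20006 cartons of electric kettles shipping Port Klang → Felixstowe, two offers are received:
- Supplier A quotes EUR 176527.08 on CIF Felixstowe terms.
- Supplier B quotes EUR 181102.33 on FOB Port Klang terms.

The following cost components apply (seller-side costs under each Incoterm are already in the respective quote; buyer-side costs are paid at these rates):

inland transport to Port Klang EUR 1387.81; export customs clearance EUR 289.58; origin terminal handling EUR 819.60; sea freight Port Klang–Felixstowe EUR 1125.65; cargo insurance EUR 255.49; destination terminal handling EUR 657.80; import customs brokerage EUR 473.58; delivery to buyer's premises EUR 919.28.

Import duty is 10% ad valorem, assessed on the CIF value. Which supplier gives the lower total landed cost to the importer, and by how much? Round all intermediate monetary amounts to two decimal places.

Supplier A (CIF):
The CIF price already equals the CIF value: 176527.08
Import duty = 176527.08 × 10% = 17652.71
Buyer bears (A): 657.80 + 473.58 + 919.28 = 2050.66
Landed cost (A) = invoice 176527.08 + 2050.66 + duty 17652.71 = 196230.45
Supplier B (FOB):
CIF value = FOB price + freight + insurance = 181102.33 + 1125.65 + 255.49 = 182483.47
Import duty = 182483.47 × 10% = 18248.35
Buyer bears (B): 1125.65 + 255.49 + 657.80 + 473.58 + 919.28 = 3431.80
Landed cost (B) = invoice 181102.33 + 3431.80 + duty 18248.35 = 202782.48
Difference = |196230.45 − 202782.48| = 6552.03

Supplier A is cheaper by EUR 6552.03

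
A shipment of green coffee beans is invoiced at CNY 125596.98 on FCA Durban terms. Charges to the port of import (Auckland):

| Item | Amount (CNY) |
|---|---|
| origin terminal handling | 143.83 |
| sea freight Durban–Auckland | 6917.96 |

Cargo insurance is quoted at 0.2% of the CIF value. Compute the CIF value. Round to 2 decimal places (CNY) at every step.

CIF value: CNY 132924.62

Let C be the CIF value. C = FCA price + pre-shipment costs + freight + 0.2% × C
C − 0.2% × C = 125596.98 + 143.83 + 6917.96
0.998 × C = 132658.77
C = 132658.77 / 0.998 = 132924.62
Insurance premium = 0.2% × 132924.62 = 265.85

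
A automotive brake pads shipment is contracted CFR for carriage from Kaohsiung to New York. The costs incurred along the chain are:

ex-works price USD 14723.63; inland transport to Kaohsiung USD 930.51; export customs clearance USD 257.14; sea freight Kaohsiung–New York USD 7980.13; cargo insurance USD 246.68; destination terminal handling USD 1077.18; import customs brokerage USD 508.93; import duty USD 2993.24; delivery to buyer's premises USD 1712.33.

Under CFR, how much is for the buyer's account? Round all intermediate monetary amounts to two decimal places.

CFR: the seller pays costs through ocean freight to the destination port, but not insurance.
Seller's account: goods 14723.63 + inland to port 930.51 + export clearance 257.14 + freight 7980.13 = 23891.41
Buyer's account: insurance 246.68 + destination terminal 1077.18 + brokerage 508.93 + duty 2993.24 + delivery 1712.33 = 6538.36

Buyer's account: USD 6538.36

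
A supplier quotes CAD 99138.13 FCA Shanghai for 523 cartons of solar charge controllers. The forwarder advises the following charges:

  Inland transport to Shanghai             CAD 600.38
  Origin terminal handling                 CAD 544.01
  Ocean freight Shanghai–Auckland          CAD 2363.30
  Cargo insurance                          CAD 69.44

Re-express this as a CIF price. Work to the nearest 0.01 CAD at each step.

CIF price: CAD 102114.88

Not relevant to the conversion: inland to port — on the seller under both FCA and CIF; already in the FCA price and stays in the CIF price.
From FCA to CIF, the seller additionally bears: origin terminal, freight, insurance.
CIF price = 99138.13 + 544.01 + 2363.30 + 69.44 = 102114.88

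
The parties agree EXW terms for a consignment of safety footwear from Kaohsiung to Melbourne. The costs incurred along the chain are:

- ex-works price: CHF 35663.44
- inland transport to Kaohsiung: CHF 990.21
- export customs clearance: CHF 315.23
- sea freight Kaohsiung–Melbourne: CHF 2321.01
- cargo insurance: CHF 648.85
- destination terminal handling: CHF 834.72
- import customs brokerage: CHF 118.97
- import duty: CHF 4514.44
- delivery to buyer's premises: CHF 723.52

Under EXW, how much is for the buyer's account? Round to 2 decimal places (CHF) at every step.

EXW: the seller makes goods available at their premises; the buyer bears all onward costs.
Seller's account: goods 35663.44 = 35663.44
Buyer's account: inland to port 990.21 + export clearance 315.23 + freight 2321.01 + insurance 648.85 + destination terminal 834.72 + brokerage 118.97 + duty 4514.44 + delivery 723.52 = 10466.95

Buyer's account: CHF 10466.95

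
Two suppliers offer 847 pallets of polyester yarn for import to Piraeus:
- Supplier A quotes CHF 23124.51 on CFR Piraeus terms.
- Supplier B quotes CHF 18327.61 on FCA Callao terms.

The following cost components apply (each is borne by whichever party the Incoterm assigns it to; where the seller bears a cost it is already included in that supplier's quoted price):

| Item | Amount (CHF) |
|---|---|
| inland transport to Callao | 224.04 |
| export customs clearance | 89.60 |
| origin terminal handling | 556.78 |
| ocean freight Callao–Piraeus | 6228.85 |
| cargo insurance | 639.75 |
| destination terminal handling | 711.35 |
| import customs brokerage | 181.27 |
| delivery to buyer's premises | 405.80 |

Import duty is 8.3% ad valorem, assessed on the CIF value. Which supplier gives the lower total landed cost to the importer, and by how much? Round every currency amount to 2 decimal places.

Supplier A is cheaper by CHF 2153.80

Supplier A (CFR):
CIF value = CFR price + insurance = 23124.51 + 639.75 = 23764.26
Import duty = 23764.26 × 8.3% = 1972.43
Buyer bears (A): 639.75 + 711.35 + 181.27 + 405.80 = 1938.17
Landed cost (A) = invoice 23124.51 + 1938.17 + duty 1972.43 = 27035.11
Supplier B (FCA):
CIF value = FCA price + origin terminal + freight + insurance = 18327.61 + 556.78 + 6228.85 + 639.75 = 25752.99
Import duty = 25752.99 × 8.3% = 2137.50
Buyer bears (B): 556.78 + 6228.85 + 639.75 + 711.35 + 181.27 + 405.80 = 8723.80
Landed cost (B) = invoice 18327.61 + 8723.80 + duty 2137.50 = 29188.91
Difference = |27035.11 − 29188.91| = 2153.80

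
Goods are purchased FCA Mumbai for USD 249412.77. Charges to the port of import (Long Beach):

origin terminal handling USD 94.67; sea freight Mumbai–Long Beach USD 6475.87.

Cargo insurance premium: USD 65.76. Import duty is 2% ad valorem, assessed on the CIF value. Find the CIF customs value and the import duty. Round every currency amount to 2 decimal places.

CIF = FCA price + pre-shipment costs + freight + insurance
CIF = 249412.77 + 94.67 + 6475.87 + 65.76 = 256049.07
Import duty = 256049.07 × 2% = 5120.98

CIF value: USD 256049.07; import duty: USD 5120.98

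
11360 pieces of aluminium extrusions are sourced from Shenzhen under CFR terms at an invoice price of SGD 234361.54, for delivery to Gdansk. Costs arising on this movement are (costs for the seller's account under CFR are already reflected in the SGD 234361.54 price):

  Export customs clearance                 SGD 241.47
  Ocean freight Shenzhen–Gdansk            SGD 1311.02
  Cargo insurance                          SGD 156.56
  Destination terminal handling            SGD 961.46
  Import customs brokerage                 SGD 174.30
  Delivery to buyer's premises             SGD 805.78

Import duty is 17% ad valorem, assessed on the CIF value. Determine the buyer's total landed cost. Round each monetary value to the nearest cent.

Total landed cost: SGD 276327.72

CFR: the seller pays costs through ocean freight to the destination port, but not insurance.
Already in the invoice (seller's account under CFR): export clearance, freight — exclude.
CIF value = CFR price + insurance = 234361.54 + 156.56 = 234518.10
Import duty = 234518.10 × 17% = 39868.08
Buyer bears: insurance 156.56 + destination terminal 961.46 + brokerage 174.30 + delivery 805.78 + duty 39868.08 = 41966.18
Landed cost = invoice 234361.54 + 41966.18 = 276327.72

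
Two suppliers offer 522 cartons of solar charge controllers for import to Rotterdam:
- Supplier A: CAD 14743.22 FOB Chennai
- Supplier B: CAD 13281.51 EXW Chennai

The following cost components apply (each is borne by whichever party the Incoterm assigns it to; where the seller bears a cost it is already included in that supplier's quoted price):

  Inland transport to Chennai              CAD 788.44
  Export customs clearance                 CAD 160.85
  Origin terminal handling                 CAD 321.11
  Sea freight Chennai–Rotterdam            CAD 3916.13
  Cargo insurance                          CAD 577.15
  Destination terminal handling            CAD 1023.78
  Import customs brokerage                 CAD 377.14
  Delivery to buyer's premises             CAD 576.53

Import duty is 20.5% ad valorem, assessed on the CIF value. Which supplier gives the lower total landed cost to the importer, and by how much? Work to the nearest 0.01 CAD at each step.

Supplier A (FOB):
CIF value = FOB price + freight + insurance = 14743.22 + 3916.13 + 577.15 = 19236.50
Import duty = 19236.50 × 20.5% = 3943.48
Buyer bears (A): 3916.13 + 577.15 + 1023.78 + 377.14 + 576.53 = 6470.73
Landed cost (A) = invoice 14743.22 + 6470.73 + duty 3943.48 = 25157.43
Supplier B (EXW):
CIF value = EXW price + inland to port + export clearance + origin terminal + freight + insurance = 13281.51 + 788.44 + 160.85 + 321.11 + 3916.13 + 577.15 = 19045.19
Import duty = 19045.19 × 20.5% = 3904.26
Buyer bears (B): 788.44 + 160.85 + 321.11 + 3916.13 + 577.15 + 1023.78 + 377.14 + 576.53 = 7741.13
Landed cost (B) = invoice 13281.51 + 7741.13 + duty 3904.26 = 24926.90
Difference = |25157.43 − 24926.90| = 230.53

Supplier B is cheaper by CAD 230.53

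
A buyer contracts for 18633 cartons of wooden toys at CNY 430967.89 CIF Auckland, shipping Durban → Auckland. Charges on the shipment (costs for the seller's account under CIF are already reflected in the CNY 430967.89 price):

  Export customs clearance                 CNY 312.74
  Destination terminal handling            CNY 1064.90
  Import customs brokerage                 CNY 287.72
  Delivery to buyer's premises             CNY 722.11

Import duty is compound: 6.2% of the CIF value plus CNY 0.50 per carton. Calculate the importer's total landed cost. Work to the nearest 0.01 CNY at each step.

CIF: the seller pays costs through ocean freight and marine insurance to the destination port.
Already in the invoice (seller's account under CIF): export clearance — exclude.
The CIF price already equals the CIF value: 430967.89
Ad valorem component: 430967.89 × 6.2% = 26720.01
Specific component: 18633 × 0.50 = 9316.50
Import duty = 26720.01 + 9316.50 = 36036.51
Buyer bears: destination terminal 1064.90 + brokerage 287.72 + delivery 722.11 + duty 36036.51 = 38111.24
Landed cost = invoice 430967.89 + 38111.24 = 469079.13

Total landed cost: CNY 469079.13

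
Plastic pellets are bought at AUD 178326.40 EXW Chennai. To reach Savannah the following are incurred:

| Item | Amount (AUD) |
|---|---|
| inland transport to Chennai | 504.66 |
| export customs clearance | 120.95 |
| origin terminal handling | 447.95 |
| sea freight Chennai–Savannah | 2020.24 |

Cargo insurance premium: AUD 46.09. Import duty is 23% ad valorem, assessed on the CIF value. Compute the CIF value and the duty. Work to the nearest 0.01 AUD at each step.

CIF = EXW price + pre-shipment costs + freight + insurance
CIF = 178326.40 + 504.66 + 120.95 + 447.95 + 2020.24 + 46.09 = 181466.29
Import duty = 181466.29 × 23% = 41737.25

CIF value: AUD 181466.29; import duty: AUD 41737.25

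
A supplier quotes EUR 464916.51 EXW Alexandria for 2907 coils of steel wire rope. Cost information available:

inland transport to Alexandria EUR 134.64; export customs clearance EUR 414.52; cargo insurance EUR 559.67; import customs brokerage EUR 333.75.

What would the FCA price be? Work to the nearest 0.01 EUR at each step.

Not relevant to the conversion: insurance, brokerage — on the buyer under both terms; not part of either seller's price.
From EXW to FCA, the seller additionally bears: inland to port, export clearance.
FCA price = 464916.51 + 134.64 + 414.52 = 465465.67

FCA price: EUR 465465.67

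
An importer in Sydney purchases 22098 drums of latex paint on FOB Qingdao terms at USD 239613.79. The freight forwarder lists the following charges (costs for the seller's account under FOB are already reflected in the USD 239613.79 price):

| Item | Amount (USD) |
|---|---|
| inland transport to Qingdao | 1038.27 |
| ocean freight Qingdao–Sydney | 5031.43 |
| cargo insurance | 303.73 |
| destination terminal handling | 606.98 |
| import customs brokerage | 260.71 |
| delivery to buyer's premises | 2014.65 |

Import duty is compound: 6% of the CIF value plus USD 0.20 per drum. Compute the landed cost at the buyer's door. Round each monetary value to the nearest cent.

FOB: the seller bears costs until goods are on board at the origin port; the buyer bears freight, insurance and all costs thereafter.
Already in the invoice (seller's account under FOB): inland to port — exclude.
CIF value = FOB price + freight + insurance = 239613.79 + 5031.43 + 303.73 = 244948.95
Ad valorem component: 244948.95 × 6% = 14696.94
Specific component: 22098 × 0.20 = 4419.60
Import duty = 14696.94 + 4419.60 = 19116.54
Buyer bears: freight 5031.43 + insurance 303.73 + destination terminal 606.98 + brokerage 260.71 + delivery 2014.65 + duty 19116.54 = 27334.04
Landed cost = invoice 239613.79 + 27334.04 = 266947.83

Total landed cost: USD 266947.83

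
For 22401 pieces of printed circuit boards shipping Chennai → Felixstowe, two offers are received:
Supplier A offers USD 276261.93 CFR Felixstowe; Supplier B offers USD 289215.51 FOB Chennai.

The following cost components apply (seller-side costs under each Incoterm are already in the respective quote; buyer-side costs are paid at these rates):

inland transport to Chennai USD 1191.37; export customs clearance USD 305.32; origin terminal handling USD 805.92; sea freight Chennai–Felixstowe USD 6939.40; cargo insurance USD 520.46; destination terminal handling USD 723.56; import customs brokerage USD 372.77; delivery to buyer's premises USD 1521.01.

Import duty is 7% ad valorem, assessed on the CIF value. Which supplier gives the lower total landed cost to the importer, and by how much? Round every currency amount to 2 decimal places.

Supplier A is cheaper by USD 21285.49

Supplier A (CFR):
CIF value = CFR price + insurance = 276261.93 + 520.46 = 276782.39
Import duty = 276782.39 × 7% = 19374.77
Buyer bears (A): 520.46 + 723.56 + 372.77 + 1521.01 = 3137.80
Landed cost (A) = invoice 276261.93 + 3137.80 + duty 19374.77 = 298774.50
Supplier B (FOB):
CIF value = FOB price + freight + insurance = 289215.51 + 6939.40 + 520.46 = 296675.37
Import duty = 296675.37 × 7% = 20767.28
Buyer bears (B): 6939.40 + 520.46 + 723.56 + 372.77 + 1521.01 = 10077.20
Landed cost (B) = invoice 289215.51 + 10077.20 + duty 20767.28 = 320059.99
Difference = |298774.50 − 320059.99| = 21285.49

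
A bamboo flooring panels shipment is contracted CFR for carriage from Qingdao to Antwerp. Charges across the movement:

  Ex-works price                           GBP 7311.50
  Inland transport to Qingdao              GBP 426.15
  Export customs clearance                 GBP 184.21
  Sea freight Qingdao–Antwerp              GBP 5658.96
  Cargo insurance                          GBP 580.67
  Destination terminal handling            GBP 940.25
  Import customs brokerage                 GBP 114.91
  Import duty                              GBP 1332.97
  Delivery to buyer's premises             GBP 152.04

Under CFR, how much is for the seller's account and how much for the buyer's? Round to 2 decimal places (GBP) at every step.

CFR: the seller pays costs through ocean freight to the destination port, but not insurance.
Seller's account: goods 7311.50 + inland to port 426.15 + export clearance 184.21 + freight 5658.96 = 13580.82
Buyer's account: insurance 580.67 + destination terminal 940.25 + brokerage 114.91 + duty 1332.97 + delivery 152.04 = 3120.84

Seller: GBP 13580.82; buyer: GBP 3120.84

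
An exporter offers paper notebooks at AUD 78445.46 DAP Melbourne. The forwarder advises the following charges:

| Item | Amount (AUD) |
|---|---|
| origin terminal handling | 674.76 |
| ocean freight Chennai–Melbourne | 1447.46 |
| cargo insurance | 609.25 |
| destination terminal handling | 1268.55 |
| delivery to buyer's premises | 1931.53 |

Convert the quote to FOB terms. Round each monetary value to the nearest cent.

FOB price: AUD 73188.67

Not relevant to the conversion: origin terminal — on the seller under both DAP and FOB; already in the DAP price and stays in the FOB price.
From DAP to FOB, the seller no longer bears: freight, insurance, destination terminal, delivery.
FOB price = 78445.46 − 1447.46 − 609.25 − 1268.55 − 1931.53 = 73188.67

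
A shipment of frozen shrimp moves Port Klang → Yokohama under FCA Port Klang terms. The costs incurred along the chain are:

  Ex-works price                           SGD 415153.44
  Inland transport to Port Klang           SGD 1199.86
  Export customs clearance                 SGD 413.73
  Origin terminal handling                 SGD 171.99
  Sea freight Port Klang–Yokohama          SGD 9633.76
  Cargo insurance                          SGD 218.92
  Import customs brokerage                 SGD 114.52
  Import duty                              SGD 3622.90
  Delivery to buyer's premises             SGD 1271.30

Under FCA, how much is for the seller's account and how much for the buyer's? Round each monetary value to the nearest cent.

FCA: the seller delivers export-cleared goods to the carrier; the buyer bears costs from that point.
Seller's account: goods 415153.44 + inland to port 1199.86 + export clearance 413.73 = 416767.03
Buyer's account: origin terminal 171.99 + freight 9633.76 + insurance 218.92 + brokerage 114.52 + duty 3622.90 + delivery 1271.30 = 15033.39

Seller: SGD 416767.03; buyer: SGD 15033.39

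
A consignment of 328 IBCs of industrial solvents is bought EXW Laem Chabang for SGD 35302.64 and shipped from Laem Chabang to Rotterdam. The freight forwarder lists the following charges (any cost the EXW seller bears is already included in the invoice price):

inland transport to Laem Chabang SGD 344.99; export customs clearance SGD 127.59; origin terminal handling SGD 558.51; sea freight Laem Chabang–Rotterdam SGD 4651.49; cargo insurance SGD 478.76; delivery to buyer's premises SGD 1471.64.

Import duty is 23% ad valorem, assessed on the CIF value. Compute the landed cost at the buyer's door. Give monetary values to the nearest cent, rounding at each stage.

Total landed cost: SGD 52472.34

EXW: the seller makes goods available at their premises; the buyer bears all onward costs.
CIF value = EXW price + inland to port + export clearance + origin terminal + freight + insurance = 35302.64 + 344.99 + 127.59 + 558.51 + 4651.49 + 478.76 = 41463.98
Import duty = 41463.98 × 23% = 9536.72
Buyer bears: inland to port 344.99 + export clearance 127.59 + origin terminal 558.51 + freight 4651.49 + insurance 478.76 + delivery 1471.64 + duty 9536.72 = 17169.70
Landed cost = invoice 35302.64 + 17169.70 = 52472.34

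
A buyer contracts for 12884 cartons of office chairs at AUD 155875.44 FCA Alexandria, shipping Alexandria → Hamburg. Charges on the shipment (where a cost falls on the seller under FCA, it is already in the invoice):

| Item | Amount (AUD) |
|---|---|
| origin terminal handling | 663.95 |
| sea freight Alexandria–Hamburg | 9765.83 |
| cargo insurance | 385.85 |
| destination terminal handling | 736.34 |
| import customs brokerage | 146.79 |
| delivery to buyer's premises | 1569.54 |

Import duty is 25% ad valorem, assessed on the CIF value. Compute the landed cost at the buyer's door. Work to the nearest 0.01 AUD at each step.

Total landed cost: AUD 210816.51

FCA: the seller delivers export-cleared goods to the carrier; the buyer bears costs from that point.
CIF value = FCA price + origin terminal + freight + insurance = 155875.44 + 663.95 + 9765.83 + 385.85 = 166691.07
Import duty = 166691.07 × 25% = 41672.77
Buyer bears: origin terminal 663.95 + freight 9765.83 + insurance 385.85 + destination terminal 736.34 + brokerage 146.79 + delivery 1569.54 + duty 41672.77 = 54941.07
Landed cost = invoice 155875.44 + 54941.07 = 210816.51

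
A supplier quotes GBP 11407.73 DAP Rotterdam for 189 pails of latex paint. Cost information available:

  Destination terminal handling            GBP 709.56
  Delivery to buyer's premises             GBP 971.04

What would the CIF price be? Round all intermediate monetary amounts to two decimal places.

CIF price: GBP 9727.13

From DAP to CIF, the seller no longer bears: destination terminal, delivery.
CIF price = 11407.73 − 709.56 − 971.04 = 9727.13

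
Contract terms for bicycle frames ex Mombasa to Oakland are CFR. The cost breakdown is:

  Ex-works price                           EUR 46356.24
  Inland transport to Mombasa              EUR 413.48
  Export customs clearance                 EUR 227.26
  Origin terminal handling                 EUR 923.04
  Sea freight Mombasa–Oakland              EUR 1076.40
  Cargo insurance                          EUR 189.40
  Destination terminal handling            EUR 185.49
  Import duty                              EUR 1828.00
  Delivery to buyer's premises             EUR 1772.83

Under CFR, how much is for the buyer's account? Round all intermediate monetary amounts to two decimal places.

Buyer's account: EUR 3975.72

CFR: the seller pays costs through ocean freight to the destination port, but not insurance.
Seller's account: goods 46356.24 + inland to port 413.48 + export clearance 227.26 + origin terminal 923.04 + freight 1076.40 = 48996.42
Buyer's account: insurance 189.40 + destination terminal 185.49 + duty 1828.00 + delivery 1772.83 = 3975.72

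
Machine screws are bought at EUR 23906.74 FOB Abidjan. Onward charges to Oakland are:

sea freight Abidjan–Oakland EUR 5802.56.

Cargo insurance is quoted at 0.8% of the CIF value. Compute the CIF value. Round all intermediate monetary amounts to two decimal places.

Let C be the CIF value. C = FOB price + freight + 0.8% × C
C − 0.8% × C = 23906.74 + 5802.56
0.992 × C = 29709.30
C = 29709.30 / 0.992 = 29948.89
Insurance premium = 0.8% × 29948.89 = 239.59

CIF value: EUR 29948.89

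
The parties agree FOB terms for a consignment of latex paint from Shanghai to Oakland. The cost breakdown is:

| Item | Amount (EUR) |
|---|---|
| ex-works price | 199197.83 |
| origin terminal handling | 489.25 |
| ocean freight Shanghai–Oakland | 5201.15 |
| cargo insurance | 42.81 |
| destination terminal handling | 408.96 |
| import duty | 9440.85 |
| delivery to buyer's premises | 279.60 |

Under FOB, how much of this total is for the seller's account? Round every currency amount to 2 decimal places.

FOB: the seller bears costs until goods are on board at the origin port; the buyer bears freight, insurance and all costs thereafter.
Seller's account: goods 199197.83 + origin terminal 489.25 = 199687.08
Buyer's account: freight 5201.15 + insurance 42.81 + destination terminal 408.96 + duty 9440.85 + delivery 279.60 = 15373.37

Seller's account: EUR 199687.08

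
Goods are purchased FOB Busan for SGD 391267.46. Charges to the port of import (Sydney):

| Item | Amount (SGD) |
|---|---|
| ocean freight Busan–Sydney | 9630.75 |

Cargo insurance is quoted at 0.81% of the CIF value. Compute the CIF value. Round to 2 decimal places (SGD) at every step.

Let C be the CIF value. C = FOB price + freight + 0.81% × C
C − 0.81% × C = 391267.46 + 9630.75
0.9919 × C = 400898.21
C = 400898.21 / 0.9919 = 404172.00
Insurance premium = 0.81% × 404172.00 = 3273.79

CIF value: SGD 404172.00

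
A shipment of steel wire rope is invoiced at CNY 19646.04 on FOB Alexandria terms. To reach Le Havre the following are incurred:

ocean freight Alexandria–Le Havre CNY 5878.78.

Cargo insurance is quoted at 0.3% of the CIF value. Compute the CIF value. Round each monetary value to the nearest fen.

Let C be the CIF value. C = FOB price + freight + 0.3% × C
C − 0.3% × C = 19646.04 + 5878.78
0.997 × C = 25524.82
C = 25524.82 / 0.997 = 25601.62
Insurance premium = 0.3% × 25601.62 = 76.80

CIF value: CNY 25601.62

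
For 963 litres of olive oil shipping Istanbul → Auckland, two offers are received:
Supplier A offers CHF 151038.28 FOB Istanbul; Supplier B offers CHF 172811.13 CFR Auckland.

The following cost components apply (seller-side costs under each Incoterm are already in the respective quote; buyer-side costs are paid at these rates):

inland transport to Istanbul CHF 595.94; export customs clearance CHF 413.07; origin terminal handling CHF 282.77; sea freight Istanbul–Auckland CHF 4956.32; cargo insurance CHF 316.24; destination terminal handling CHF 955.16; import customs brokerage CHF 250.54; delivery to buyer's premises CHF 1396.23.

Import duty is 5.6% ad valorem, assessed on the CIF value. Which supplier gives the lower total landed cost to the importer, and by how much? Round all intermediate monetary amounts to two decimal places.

Supplier A is cheaper by CHF 17758.25

Supplier A (FOB):
CIF value = FOB price + freight + insurance = 151038.28 + 4956.32 + 316.24 = 156310.84
Import duty = 156310.84 × 5.6% = 8753.41
Buyer bears (A): 4956.32 + 316.24 + 955.16 + 250.54 + 1396.23 = 7874.49
Landed cost (A) = invoice 151038.28 + 7874.49 + duty 8753.41 = 167666.18
Supplier B (CFR):
CIF value = CFR price + insurance = 172811.13 + 316.24 = 173127.37
Import duty = 173127.37 × 5.6% = 9695.13
Buyer bears (B): 316.24 + 955.16 + 250.54 + 1396.23 = 2918.17
Landed cost (B) = invoice 172811.13 + 2918.17 + duty 9695.13 = 185424.43
Difference = |167666.18 − 185424.43| = 17758.25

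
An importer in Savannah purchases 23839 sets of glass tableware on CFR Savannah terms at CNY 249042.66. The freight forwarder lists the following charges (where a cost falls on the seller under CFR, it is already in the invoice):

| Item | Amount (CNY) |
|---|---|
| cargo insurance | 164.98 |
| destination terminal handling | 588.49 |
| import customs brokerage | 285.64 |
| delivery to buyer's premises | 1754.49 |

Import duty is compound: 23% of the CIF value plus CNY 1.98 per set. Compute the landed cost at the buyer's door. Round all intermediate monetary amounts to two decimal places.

CFR: the seller pays costs through ocean freight to the destination port, but not insurance.
CIF value = CFR price + insurance = 249042.66 + 164.98 = 249207.64
Ad valorem component: 249207.64 × 23% = 57317.76
Specific component: 23839 × 1.98 = 47201.22
Import duty = 57317.76 + 47201.22 = 104518.98
Buyer bears: insurance 164.98 + destination terminal 588.49 + brokerage 285.64 + delivery 1754.49 + duty 104518.98 = 107312.58
Landed cost = invoice 249042.66 + 107312.58 = 356355.24

Total landed cost: CNY 356355.24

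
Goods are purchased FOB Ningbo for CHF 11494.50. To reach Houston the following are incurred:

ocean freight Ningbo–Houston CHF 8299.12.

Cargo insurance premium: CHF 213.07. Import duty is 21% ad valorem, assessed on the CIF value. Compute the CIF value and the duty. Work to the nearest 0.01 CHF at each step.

CIF value: CHF 20006.69; import duty: CHF 4201.40

CIF = FOB price + freight + insurance
CIF = 11494.50 + 8299.12 + 213.07 = 20006.69
Import duty = 20006.69 × 21% = 4201.40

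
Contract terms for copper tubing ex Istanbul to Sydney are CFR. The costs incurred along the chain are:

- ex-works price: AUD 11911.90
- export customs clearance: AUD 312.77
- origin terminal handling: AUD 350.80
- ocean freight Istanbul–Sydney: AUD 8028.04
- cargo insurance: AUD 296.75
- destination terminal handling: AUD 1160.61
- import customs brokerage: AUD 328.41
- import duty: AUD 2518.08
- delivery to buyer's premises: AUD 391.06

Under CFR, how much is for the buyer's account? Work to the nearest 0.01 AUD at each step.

Buyer's account: AUD 4694.91

CFR: the seller pays costs through ocean freight to the destination port, but not insurance.
Seller's account: goods 11911.90 + export clearance 312.77 + origin terminal 350.80 + freight 8028.04 = 20603.51
Buyer's account: insurance 296.75 + destination terminal 1160.61 + brokerage 328.41 + duty 2518.08 + delivery 391.06 = 4694.91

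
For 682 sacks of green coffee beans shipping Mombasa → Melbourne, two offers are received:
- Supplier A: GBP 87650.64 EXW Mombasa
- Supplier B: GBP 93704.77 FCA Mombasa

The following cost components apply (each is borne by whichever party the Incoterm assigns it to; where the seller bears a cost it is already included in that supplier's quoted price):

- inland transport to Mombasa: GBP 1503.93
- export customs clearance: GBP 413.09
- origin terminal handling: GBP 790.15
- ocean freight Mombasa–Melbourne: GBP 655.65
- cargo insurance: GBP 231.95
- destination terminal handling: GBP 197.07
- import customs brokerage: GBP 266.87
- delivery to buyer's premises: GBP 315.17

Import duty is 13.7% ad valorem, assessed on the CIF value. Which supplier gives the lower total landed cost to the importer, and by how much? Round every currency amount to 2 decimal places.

Supplier A is cheaper by GBP 4703.90

Supplier A (EXW):
CIF value = EXW price + inland to port + export clearance + origin terminal + freight + insurance = 87650.64 + 1503.93 + 413.09 + 790.15 + 655.65 + 231.95 = 91245.41
Import duty = 91245.41 × 13.7% = 12500.62
Buyer bears (A): 1503.93 + 413.09 + 790.15 + 655.65 + 231.95 + 197.07 + 266.87 + 315.17 = 4373.88
Landed cost (A) = invoice 87650.64 + 4373.88 + duty 12500.62 = 104525.14
Supplier B (FCA):
CIF value = FCA price + origin terminal + freight + insurance = 93704.77 + 790.15 + 655.65 + 231.95 = 95382.52
Import duty = 95382.52 × 13.7% = 13067.41
Buyer bears (B): 790.15 + 655.65 + 231.95 + 197.07 + 266.87 + 315.17 = 2456.86
Landed cost (B) = invoice 93704.77 + 2456.86 + duty 13067.41 = 109229.04
Difference = |104525.14 − 109229.04| = 4703.90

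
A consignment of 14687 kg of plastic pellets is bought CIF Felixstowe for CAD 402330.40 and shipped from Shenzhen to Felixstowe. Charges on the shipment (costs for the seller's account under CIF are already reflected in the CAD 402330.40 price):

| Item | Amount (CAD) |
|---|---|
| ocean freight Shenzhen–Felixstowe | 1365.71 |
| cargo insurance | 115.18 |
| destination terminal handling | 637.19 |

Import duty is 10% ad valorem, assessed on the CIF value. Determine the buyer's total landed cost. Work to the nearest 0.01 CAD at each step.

CIF: the seller pays costs through ocean freight and marine insurance to the destination port.
Already in the invoice (seller's account under CIF): freight, insurance — exclude.
The CIF price already equals the CIF value: 402330.40
Import duty = 402330.40 × 10% = 40233.04
Buyer bears: destination terminal 637.19 + duty 40233.04 = 40870.23
Landed cost = invoice 402330.40 + 40870.23 = 443200.63

Total landed cost: CAD 443200.63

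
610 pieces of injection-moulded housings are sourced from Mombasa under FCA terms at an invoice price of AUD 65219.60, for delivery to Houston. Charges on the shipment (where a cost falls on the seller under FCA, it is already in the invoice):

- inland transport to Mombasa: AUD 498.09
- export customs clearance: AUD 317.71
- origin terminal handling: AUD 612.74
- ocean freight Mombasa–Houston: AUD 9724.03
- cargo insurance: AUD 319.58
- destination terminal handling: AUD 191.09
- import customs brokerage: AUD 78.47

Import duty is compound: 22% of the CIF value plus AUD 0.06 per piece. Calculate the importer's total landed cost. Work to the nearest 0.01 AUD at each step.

FCA: the seller delivers export-cleared goods to the carrier; the buyer bears costs from that point.
Already in the invoice (seller's account under FCA): inland to port, export clearance — exclude.
CIF value = FCA price + origin terminal + freight + insurance = 65219.60 + 612.74 + 9724.03 + 319.58 = 75875.95
Ad valorem component: 75875.95 × 22% = 16692.71
Specific component: 610 × 0.06 = 36.60
Import duty = 16692.71 + 36.60 = 16729.31
Buyer bears: origin terminal 612.74 + freight 9724.03 + insurance 319.58 + destination terminal 191.09 + brokerage 78.47 + duty 16729.31 = 27655.22
Landed cost = invoice 65219.60 + 27655.22 = 92874.82

Total landed cost: AUD 92874.82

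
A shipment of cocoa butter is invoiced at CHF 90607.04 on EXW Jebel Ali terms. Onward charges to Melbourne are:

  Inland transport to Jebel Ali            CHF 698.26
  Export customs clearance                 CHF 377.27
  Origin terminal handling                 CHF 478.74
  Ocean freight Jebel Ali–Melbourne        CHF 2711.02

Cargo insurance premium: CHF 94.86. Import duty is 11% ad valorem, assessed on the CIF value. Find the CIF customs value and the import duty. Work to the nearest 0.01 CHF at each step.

CIF = EXW price + pre-shipment costs + freight + insurance
CIF = 90607.04 + 698.26 + 377.27 + 478.74 + 2711.02 + 94.86 = 94967.19
Import duty = 94967.19 × 11% = 10446.39

CIF value: CHF 94967.19; import duty: CHF 10446.39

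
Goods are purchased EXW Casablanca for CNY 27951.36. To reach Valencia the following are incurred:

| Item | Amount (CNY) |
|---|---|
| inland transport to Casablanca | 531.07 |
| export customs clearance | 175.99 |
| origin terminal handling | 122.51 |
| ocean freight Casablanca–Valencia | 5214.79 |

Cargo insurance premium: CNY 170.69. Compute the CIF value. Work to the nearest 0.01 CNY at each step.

CIF value: CNY 34166.41

CIF = EXW price + pre-shipment costs + freight + insurance
CIF = 27951.36 + 531.07 + 175.99 + 122.51 + 5214.79 + 170.69 = 34166.41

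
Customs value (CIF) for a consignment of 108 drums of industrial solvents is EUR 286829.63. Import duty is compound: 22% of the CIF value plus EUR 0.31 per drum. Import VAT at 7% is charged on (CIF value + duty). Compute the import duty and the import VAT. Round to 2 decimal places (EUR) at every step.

Ad valorem component: 286829.63 × 22% = 63102.52
Specific component: 108 × 0.31 = 33.48
Import duty = 63102.52 + 33.48 = 63136.00
VAT base = CIF + duty = 286829.63 + 63136.00 = 349965.63
Import VAT = 349965.63 × 7% = 24497.59

Import duty: EUR 63136.00; import VAT: EUR 24497.59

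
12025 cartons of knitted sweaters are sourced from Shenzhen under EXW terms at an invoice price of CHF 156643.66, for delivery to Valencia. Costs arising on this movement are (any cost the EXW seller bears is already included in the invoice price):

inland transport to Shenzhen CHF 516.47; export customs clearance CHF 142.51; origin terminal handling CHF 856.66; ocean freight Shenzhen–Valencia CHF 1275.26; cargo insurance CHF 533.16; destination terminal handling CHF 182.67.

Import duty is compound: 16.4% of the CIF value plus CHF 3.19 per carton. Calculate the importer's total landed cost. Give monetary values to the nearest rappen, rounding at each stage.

Total landed cost: CHF 224744.85

EXW: the seller makes goods available at their premises; the buyer bears all onward costs.
CIF value = EXW price + inland to port + export clearance + origin terminal + freight + insurance = 156643.66 + 516.47 + 142.51 + 856.66 + 1275.26 + 533.16 = 159967.72
Ad valorem component: 159967.72 × 16.4% = 26234.71
Specific component: 12025 × 3.19 = 38359.75
Import duty = 26234.71 + 38359.75 = 64594.46
Buyer bears: inland to port 516.47 + export clearance 142.51 + origin terminal 856.66 + freight 1275.26 + insurance 533.16 + destination terminal 182.67 + duty 64594.46 = 68101.19
Landed cost = invoice 156643.66 + 68101.19 = 224744.85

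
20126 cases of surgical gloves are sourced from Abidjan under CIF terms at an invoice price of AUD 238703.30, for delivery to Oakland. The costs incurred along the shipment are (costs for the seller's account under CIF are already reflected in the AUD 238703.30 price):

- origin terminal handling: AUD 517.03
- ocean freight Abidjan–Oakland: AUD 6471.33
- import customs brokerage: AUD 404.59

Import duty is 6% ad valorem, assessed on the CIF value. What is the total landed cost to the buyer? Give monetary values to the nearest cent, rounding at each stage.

CIF: the seller pays costs through ocean freight and marine insurance to the destination port.
Already in the invoice (seller's account under CIF): origin terminal, freight — exclude.
The CIF price already equals the CIF value: 238703.30
Import duty = 238703.30 × 6% = 14322.20
Buyer bears: brokerage 404.59 + duty 14322.20 = 14726.79
Landed cost = invoice 238703.30 + 14726.79 = 253430.09

Total landed cost: AUD 253430.09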